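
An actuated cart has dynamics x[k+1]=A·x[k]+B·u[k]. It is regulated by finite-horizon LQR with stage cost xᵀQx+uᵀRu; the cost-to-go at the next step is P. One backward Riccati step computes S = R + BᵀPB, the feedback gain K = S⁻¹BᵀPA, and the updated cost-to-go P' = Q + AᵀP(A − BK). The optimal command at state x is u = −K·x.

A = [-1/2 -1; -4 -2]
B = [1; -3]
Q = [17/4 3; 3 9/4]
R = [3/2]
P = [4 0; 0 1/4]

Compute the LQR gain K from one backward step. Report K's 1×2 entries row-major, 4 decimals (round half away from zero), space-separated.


BᵀP = [4.0000 -0.7500]
S = R + BᵀPB = [3/2] + [6.2500] = [7.7500]
BᵀPA = [1.0000 -2.5000]
K = S⁻¹·BᵀPA = [0.1290 -0.3226]
A−BK = [-0.6290 -0.6774; -3.6129 -2.9677]
AᵀP(A−BK) = [4.8710 4.3226; 4.3226 4.1935]
P' = Q + AᵀP(A−BK) = [9.1210 7.3226; 7.3226 6.4435]
tr(P') = 15.5645

0.1290 -0.3226


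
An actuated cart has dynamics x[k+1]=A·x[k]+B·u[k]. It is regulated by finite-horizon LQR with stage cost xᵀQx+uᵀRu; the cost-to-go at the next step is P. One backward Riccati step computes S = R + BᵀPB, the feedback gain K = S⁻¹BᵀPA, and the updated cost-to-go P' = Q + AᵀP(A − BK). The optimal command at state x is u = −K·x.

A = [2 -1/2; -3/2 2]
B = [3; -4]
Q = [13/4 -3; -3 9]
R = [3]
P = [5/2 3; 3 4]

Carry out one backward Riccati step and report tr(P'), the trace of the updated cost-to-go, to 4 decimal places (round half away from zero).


BᵀP = [-4.5000 -7.0000]
S = R + BᵀPB = [3] + [14.5000] = [17.5000]
BᵀPA = [1.5000 -11.7500]
K = S⁻¹·BᵀPA = [0.0857 -0.6714]
A−BK = [1.7429 1.5143; -1.1571 -0.6857]
AᵀP(A−BK) = [0.8714 0.7571; 0.7571 2.7357]
P' = Q + AᵀP(A−BK) = [4.1214 -2.2429; -2.2429 11.7357]
tr(P') = 15.8571

15.8571


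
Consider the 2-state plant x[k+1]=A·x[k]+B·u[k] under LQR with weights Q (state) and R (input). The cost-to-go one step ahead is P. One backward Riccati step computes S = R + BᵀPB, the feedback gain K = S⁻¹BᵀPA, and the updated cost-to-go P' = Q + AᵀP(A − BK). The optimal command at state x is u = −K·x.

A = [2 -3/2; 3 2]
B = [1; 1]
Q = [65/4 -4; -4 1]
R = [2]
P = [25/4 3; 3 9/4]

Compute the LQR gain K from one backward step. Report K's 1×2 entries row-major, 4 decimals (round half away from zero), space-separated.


2.0758 -0.2045

BᵀP = [9.2500 5.2500]
S = R + BᵀPB = [2] + [14.5000] = [16.5000]
BᵀPA = [34.2500 -3.3750]
K = S⁻¹·BᵀPA = [2.0758 -0.2045]
A−BK = [-0.0758 -1.2955; 0.9242 2.2045]
AᵀP(A−BK) = [10.1553 0.2557; 0.2557 4.3722]
P' = Q + AᵀP(A−BK) = [26.4053 -3.7443; -3.7443 5.3722]
tr(P') = 31.7775


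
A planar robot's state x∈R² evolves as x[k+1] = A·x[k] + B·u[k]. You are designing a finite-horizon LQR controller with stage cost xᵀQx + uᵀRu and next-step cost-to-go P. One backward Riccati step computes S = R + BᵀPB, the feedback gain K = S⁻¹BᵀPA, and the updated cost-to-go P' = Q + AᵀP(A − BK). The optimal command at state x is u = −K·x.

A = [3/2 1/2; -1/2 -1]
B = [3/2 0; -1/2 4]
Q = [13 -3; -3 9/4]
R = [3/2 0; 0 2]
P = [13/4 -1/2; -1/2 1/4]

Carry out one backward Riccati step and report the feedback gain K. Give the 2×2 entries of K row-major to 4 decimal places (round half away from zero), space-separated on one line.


BᵀP = [5.1250 -0.8750; -2.0000 1.0000]
S = R + BᵀPB = [3/2 0; 0 2] + [8.1250 -3.5000; -3.5000 4.0000] = [9.6250 -3.5000; -3.5000 6.0000]
BᵀPA = [8.1250 3.4375; -3.5000 -2.0000]
K = S⁻¹·BᵀPA = [0.8022 0.2995; -0.1154 -0.1587]
A−BK = [0.2967 0.0508; 0.3626 -0.2157]
AᵀP(A−BK) = [1.2033 0.4492; 0.4492 0.2158]
P' = Q + AᵀP(A−BK) = [14.2033 -2.5508; -2.5508 2.4658]
tr(P') = 16.6691

0.8022 0.2995 -0.1154 -0.1587


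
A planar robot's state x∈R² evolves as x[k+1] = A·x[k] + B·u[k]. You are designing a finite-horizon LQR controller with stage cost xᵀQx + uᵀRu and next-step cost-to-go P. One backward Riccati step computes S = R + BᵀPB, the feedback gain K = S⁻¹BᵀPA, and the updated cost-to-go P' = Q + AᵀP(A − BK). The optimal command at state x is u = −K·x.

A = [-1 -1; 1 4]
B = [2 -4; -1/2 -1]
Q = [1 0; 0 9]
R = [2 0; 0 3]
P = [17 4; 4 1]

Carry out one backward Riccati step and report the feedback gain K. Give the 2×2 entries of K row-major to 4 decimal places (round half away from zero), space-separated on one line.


-0.1150 -0.0910 0.1280 -0.0271

BᵀP = [32.0000 7.5000; -72.0000 -17.0000]
S = R + BᵀPB = [2 0; 0 3] + [60.2500 -135.5000; -135.5000 305.0000] = [62.2500 -135.5000; -135.5000 308.0000]
BᵀPA = [-24.5000 -2.0000; 55.0000 4.0000]
K = S⁻¹·BᵀPA = [-0.1150 -0.0910; 0.1280 -0.0271]
A−BK = [-0.2581 -0.9262; 1.0704 3.9274]
AᵀP(A−BK) = [0.1436 0.2581; 0.2581 0.9262]
P' = Q + AᵀP(A−BK) = [1.1436 0.2581; 0.2581 9.9262]
tr(P') = 11.0698


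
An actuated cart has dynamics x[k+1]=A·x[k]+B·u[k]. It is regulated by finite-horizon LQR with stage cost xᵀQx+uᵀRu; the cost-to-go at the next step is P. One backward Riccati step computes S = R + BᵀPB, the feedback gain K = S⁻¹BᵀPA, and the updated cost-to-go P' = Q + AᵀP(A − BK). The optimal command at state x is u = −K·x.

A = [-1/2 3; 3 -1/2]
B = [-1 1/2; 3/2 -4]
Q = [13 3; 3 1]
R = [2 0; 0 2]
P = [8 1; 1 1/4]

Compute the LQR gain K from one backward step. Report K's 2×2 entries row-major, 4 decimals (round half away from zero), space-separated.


0.1474 -2.5789 -0.3474 -0.4211

BᵀP = [-6.5000 -0.6250; 0.0000 -0.5000]
S = R + BᵀPB = [2 0; 0 2] + [5.5625 -0.7500; -0.7500 2.0000] = [7.5625 -0.7500; -0.7500 4.0000]
BᵀPA = [1.3750 -19.1875; -1.5000 0.2500]
K = S⁻¹·BᵀPA = [0.1474 -2.5789; -0.3474 -0.4211]
A−BK = [-0.1789 0.6316; 1.3895 1.6842]
AᵀP(A−BK) = [0.5263 -0.2105; -0.2105 19.6842]
P' = Q + AᵀP(A−BK) = [13.5263 2.7895; 2.7895 20.6842]
tr(P') = 34.2105


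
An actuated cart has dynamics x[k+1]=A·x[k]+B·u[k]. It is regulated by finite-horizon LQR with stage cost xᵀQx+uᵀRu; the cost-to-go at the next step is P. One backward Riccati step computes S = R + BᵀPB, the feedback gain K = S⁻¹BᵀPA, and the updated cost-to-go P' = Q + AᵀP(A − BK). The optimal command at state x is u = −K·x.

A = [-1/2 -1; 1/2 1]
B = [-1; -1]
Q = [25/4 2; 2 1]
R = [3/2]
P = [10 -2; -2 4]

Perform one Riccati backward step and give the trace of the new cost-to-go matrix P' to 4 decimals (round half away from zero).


25.8370

BᵀP = [-8.0000 -2.0000]
S = R + BᵀPB = [3/2] + [10.0000] = [11.5000]
BᵀPA = [3.0000 6.0000]
K = S⁻¹·BᵀPA = [0.2609 0.5217]
A−BK = [-0.2391 -0.4783; 0.7609 1.5217]
AᵀP(A−BK) = [3.7174 7.4348; 7.4348 14.8696]
P' = Q + AᵀP(A−BK) = [9.9674 9.4348; 9.4348 15.8696]
tr(P') = 25.8370


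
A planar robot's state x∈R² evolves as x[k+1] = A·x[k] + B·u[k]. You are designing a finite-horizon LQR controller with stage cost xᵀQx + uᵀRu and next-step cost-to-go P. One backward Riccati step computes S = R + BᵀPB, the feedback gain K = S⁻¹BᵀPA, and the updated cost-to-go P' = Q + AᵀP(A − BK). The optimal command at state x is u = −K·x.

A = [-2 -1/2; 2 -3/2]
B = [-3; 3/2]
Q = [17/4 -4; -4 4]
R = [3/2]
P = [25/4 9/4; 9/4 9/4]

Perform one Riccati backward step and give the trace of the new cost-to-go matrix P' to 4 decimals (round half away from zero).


BᵀP = [-15.3750 -3.3750]
S = R + BᵀPB = [3/2] + [41.0625] = [42.5625]
BᵀPA = [24.0000 12.7500]
K = S⁻¹·BᵀPA = [0.5639 0.2996]
A−BK = [-0.3084 0.3987; 1.1542 -1.9493]
AᵀP(A−BK) = [2.4670 -3.1894; -3.1894 6.1806]
P' = Q + AᵀP(A−BK) = [6.7170 -7.1894; -7.1894 10.1806]
tr(P') = 16.8976

16.8976


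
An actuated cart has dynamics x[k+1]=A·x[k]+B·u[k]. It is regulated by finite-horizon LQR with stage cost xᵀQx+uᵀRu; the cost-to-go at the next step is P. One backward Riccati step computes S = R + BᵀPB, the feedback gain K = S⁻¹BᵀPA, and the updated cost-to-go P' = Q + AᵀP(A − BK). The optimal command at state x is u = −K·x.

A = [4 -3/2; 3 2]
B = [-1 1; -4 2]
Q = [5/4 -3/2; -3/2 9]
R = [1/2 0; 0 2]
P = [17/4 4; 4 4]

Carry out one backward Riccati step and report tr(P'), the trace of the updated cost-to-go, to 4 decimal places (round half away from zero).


BᵀP = [-20.2500 -20.0000; 12.2500 12.0000]
S = R + BᵀPB = [1/2 0; 0 2] + [100.2500 -60.2500; -60.2500 36.2500] = [100.7500 -60.2500; -60.2500 38.2500]
BᵀPA = [-141.0000 -9.6250; 85.0000 5.6250]
K = S⁻¹·BᵀPA = [-1.2163 -0.1308; 0.3063 -0.0590]
A−BK = [2.4774 -1.5718; -2.4779 1.5947]
AᵀP(A−BK) = [2.4617 -0.9301; -0.9301 0.6353]
P' = Q + AᵀP(A−BK) = [3.7117 -2.4301; -2.4301 9.6353]
tr(P') = 13.3470

13.3470


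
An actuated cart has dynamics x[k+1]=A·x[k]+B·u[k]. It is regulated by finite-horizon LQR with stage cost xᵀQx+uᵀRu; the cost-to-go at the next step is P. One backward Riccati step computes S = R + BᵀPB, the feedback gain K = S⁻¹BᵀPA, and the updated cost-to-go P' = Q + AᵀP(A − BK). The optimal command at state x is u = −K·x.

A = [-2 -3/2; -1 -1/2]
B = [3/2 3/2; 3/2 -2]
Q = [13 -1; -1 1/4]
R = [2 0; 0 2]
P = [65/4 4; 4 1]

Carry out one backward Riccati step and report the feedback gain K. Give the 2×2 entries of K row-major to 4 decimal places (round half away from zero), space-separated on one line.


BᵀP = [30.3750 7.5000; 16.3750 4.0000]
S = R + BᵀPB = [2 0; 0 2] + [56.8125 30.5625; 30.5625 16.5625] = [58.8125 30.5625; 30.5625 18.5625]
BᵀPA = [-68.2500 -49.3125; -36.7500 -26.5625]
K = S⁻¹·BᵀPA = [-0.9117 -0.6569; -0.4787 -0.3495]
A−BK = [0.0856 0.0095; -0.5899 -0.2137]
AᵀP(A−BK) = [2.1838 1.5760; 1.5760 1.1381]
P' = Q + AᵀP(A−BK) = [15.1838 0.5760; 0.5760 1.3881]
tr(P') = 16.5718

-0.9117 -0.6569 -0.4787 -0.3495


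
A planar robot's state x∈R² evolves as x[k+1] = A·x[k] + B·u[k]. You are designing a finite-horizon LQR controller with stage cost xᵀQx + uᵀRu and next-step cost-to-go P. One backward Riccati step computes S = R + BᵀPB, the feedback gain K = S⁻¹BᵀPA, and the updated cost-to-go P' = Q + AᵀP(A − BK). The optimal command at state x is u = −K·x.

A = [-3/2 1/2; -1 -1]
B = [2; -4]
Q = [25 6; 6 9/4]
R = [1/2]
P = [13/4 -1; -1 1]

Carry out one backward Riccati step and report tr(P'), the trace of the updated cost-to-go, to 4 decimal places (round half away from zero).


BᵀP = [10.5000 -6.0000]
S = R + BᵀPB = [1/2] + [45.0000] = [45.5000]
BᵀPA = [-9.7500 11.2500]
K = S⁻¹·BᵀPA = [-0.2143 0.2473]
A−BK = [-1.0714 0.0055; -1.8571 -0.0110]
AᵀP(A−BK) = [3.2232 -0.0268; -0.0268 0.0309]
P' = Q + AᵀP(A−BK) = [28.2232 5.9732; 5.9732 2.2809]
tr(P') = 30.5041

30.5041


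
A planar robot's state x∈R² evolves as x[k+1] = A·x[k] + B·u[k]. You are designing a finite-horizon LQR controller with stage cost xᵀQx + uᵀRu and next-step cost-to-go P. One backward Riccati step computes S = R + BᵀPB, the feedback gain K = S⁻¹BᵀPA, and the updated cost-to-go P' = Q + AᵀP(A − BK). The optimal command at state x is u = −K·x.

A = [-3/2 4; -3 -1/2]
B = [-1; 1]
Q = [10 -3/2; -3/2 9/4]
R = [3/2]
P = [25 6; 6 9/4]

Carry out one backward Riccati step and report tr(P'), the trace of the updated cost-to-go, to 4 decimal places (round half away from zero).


96.9496

BᵀP = [-19.0000 -3.7500]
S = R + BᵀPB = [3/2] + [15.2500] = [16.7500]
BᵀPA = [39.7500 -74.1250]
K = S⁻¹·BᵀPA = [2.3731 -4.4254]
A−BK = [0.8731 -0.4254; -5.3731 3.9254]
AᵀP(A−BK) = [36.1679 -38.2164; -38.2164 48.5317]
P' = Q + AᵀP(A−BK) = [46.1679 -39.7164; -39.7164 50.7817]
tr(P') = 96.9496


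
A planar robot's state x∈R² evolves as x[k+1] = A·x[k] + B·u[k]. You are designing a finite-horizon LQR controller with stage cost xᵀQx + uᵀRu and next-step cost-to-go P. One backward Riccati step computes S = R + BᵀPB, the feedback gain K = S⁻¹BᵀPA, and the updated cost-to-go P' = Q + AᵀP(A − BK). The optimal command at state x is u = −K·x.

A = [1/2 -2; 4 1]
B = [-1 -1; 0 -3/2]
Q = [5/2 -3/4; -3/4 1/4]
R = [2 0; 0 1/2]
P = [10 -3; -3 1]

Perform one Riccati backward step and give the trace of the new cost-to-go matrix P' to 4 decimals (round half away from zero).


BᵀP = [-10.0000 3.0000; -5.5000 1.5000]
S = R + BᵀPB = [2 0; 0 1/2] + [10.0000 5.5000; 5.5000 3.2500] = [12.0000 5.5000; 5.5000 3.7500]
BᵀPA = [7.0000 23.0000; 3.2500 12.5000]
K = S⁻¹·BᵀPA = [0.5678 1.1864; 0.0339 1.5932]
A−BK = [1.1017 0.7797; 4.0508 3.3898]
AᵀP(A−BK) = [2.4153 3.0169; 3.0169 5.7966]
P' = Q + AᵀP(A−BK) = [4.9153 2.2669; 2.2669 6.0466]
tr(P') = 10.9619

10.9619


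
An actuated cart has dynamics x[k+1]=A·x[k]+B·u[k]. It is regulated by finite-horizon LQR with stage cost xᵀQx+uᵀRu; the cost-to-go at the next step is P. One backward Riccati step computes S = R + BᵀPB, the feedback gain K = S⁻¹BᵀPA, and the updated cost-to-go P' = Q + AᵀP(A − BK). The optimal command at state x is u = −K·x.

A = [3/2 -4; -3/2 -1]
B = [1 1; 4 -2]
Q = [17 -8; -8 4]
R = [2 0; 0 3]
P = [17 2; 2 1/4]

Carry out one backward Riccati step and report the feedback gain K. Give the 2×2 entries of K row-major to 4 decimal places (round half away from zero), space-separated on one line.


0.6935 -2.2089 0.3134 -0.8870

BᵀP = [25.0000 3.0000; 13.0000 1.5000]
S = R + BᵀPB = [2 0; 0 3] + [37.0000 19.0000; 19.0000 10.0000] = [39.0000 19.0000; 19.0000 13.0000]
BᵀPA = [33.0000 -103.0000; 17.2500 -53.5000]
K = S⁻¹·BᵀPA = [0.6935 -2.2089; 0.3134 -0.8870]
A−BK = [0.4932 -0.9041; -3.6473 6.0616]
AᵀP(A−BK) = [1.5218 -4.4307; -4.4307 13.2791]
P' = Q + AᵀP(A−BK) = [18.5218 -12.4307; -12.4307 17.2791]
tr(P') = 35.8009


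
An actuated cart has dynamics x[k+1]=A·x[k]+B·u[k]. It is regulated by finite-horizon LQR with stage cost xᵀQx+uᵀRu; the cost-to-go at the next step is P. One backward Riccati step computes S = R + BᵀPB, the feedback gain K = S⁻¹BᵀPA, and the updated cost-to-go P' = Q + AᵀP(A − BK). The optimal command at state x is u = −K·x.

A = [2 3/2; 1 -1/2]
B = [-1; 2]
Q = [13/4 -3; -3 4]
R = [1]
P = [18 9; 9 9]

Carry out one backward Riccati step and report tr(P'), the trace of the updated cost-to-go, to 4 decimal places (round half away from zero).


148.1711

BᵀP = [0.0000 9.0000]
S = R + BᵀPB = [1] + [18.0000] = [19.0000]
BᵀPA = [9.0000 -4.5000]
K = S⁻¹·BᵀPA = [0.4737 -0.2368]
A−BK = [2.4737 1.2632; 0.0526 -0.0263]
AᵀP(A−BK) = [112.7368 56.1316; 56.1316 28.1842]
P' = Q + AᵀP(A−BK) = [115.9868 53.1316; 53.1316 32.1842]
tr(P') = 148.1711


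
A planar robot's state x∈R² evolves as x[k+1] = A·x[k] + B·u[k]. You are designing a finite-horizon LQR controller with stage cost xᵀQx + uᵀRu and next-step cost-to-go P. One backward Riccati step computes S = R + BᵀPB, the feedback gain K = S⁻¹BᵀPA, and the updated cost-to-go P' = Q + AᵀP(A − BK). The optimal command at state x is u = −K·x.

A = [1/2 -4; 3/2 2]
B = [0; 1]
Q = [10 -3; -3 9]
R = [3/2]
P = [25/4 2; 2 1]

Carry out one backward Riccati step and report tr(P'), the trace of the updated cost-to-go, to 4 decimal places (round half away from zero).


BᵀP = [2.0000 1.0000]
S = R + BᵀPB = [3/2] + [1.0000] = [2.5000]
BᵀPA = [2.5000 -6.0000]
K = S⁻¹·BᵀPA = [1.0000 -2.4000]
A−BK = [0.5000 -4.0000; 0.5000 4.4000]
AᵀP(A−BK) = [4.3125 -13.5000; -13.5000 57.6000]
P' = Q + AᵀP(A−BK) = [14.3125 -16.5000; -16.5000 66.6000]
tr(P') = 80.9125

80.9125


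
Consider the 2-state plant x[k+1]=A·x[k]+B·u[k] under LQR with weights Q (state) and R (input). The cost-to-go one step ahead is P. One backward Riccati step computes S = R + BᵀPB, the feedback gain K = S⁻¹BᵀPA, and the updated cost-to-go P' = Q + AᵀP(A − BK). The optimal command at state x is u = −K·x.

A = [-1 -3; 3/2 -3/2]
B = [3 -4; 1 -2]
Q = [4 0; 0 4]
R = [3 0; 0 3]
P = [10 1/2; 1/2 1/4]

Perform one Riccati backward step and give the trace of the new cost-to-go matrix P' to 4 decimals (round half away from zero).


BᵀP = [30.5000 1.7500; -41.0000 -2.5000]
S = R + BᵀPB = [3 0; 0 3] + [93.2500 -125.5000; -125.5000 169.0000] = [96.2500 -125.5000; -125.5000 172.0000]
BᵀPA = [-27.8750 -94.1250; 37.2500 126.7500]
K = S⁻¹·BᵀPA = [-0.1486 -0.3509; 0.1081 0.4809]
A−BK = [-0.1216 -0.0238; 1.8649 -0.1873]
AᵀP(A−BK) = [0.8919 0.2432; 0.2432 1.0820]
P' = Q + AᵀP(A−BK) = [4.8919 0.2432; 0.2432 5.0820]
tr(P') = 9.9739

9.9739


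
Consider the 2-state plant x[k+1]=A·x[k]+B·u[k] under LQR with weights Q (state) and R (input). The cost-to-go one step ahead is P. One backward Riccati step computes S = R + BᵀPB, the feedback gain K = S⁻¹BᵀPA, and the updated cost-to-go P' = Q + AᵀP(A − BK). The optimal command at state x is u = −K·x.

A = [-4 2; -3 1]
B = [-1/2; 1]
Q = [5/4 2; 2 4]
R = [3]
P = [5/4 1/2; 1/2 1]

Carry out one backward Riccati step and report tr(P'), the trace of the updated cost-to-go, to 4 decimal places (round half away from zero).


BᵀP = [-0.1250 0.7500]
S = R + BᵀPB = [3] + [0.8125] = [3.8125]
BᵀPA = [-1.7500 0.5000]
K = S⁻¹·BᵀPA = [-0.4590 0.1311]
A−BK = [-4.2295 2.0656; -2.5410 0.8689]
AᵀP(A−BK) = [40.1967 -17.7705; -17.7705 7.9344]
P' = Q + AᵀP(A−BK) = [41.4467 -15.7705; -15.7705 11.9344]
tr(P') = 53.3811

53.3811


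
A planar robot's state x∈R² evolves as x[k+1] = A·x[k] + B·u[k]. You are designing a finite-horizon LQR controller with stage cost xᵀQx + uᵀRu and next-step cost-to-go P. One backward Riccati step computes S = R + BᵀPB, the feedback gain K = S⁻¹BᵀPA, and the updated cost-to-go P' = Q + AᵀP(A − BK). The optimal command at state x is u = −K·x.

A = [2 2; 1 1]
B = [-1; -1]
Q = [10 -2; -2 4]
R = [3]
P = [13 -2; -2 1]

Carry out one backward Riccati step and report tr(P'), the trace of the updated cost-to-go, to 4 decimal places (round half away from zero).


BᵀP = [-11.0000 1.0000]
S = R + BᵀPB = [3] + [10.0000] = [13.0000]
BᵀPA = [-21.0000 -21.0000]
K = S⁻¹·BᵀPA = [-1.6154 -1.6154]
A−BK = [0.3846 0.3846; -0.6154 -0.6154]
AᵀP(A−BK) = [11.0769 11.0769; 11.0769 11.0769]
P' = Q + AᵀP(A−BK) = [21.0769 9.0769; 9.0769 15.0769]
tr(P') = 36.1538

36.1538


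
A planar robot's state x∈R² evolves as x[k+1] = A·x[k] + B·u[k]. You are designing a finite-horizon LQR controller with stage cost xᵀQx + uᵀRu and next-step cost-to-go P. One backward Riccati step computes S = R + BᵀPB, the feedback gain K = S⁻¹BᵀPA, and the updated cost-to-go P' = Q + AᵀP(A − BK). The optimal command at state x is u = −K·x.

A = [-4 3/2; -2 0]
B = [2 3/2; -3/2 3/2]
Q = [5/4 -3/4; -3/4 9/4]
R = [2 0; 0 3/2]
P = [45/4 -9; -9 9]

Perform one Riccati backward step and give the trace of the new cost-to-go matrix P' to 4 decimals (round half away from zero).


BᵀP = [36.0000 -31.5000; 3.3750 0.0000]
S = R + BᵀPB = [2 0; 0 3/2] + [119.2500 6.7500; 6.7500 5.0625] = [121.2500 6.7500; 6.7500 6.5625]
BᵀPA = [-81.0000 54.0000; -13.5000 5.0625]
K = S⁻¹·BᵀPA = [-0.5871 0.4269; -1.4532 0.3324]
A−BK = [-0.6459 0.1477; -0.7009 0.1417]
AᵀP(A−BK) = [4.8231 -1.4375; -1.4375 0.5795]
P' = Q + AᵀP(A−BK) = [6.0731 -2.1875; -2.1875 2.8295]
tr(P') = 8.9026

8.9026


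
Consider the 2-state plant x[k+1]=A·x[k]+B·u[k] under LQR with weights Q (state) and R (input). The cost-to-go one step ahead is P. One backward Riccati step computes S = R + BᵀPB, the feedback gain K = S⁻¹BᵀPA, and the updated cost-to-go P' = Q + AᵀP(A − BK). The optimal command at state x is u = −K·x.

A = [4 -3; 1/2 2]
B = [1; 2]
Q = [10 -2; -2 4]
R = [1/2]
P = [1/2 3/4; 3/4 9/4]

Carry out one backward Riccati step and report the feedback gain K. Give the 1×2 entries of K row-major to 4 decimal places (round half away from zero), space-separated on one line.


0.8173 0.3462

BᵀP = [2.0000 5.2500]
S = R + BᵀPB = [1/2] + [12.5000] = [13.0000]
BᵀPA = [10.6250 4.5000]
K = S⁻¹·BᵀPA = [0.8173 0.3462]
A−BK = [3.1827 -3.3462; -1.1346 1.3077]
AᵀP(A−BK) = [2.8786 -2.5529; -2.5529 2.9423]
P' = Q + AᵀP(A−BK) = [12.8786 -4.5529; -4.5529 6.9423]
tr(P') = 19.8209


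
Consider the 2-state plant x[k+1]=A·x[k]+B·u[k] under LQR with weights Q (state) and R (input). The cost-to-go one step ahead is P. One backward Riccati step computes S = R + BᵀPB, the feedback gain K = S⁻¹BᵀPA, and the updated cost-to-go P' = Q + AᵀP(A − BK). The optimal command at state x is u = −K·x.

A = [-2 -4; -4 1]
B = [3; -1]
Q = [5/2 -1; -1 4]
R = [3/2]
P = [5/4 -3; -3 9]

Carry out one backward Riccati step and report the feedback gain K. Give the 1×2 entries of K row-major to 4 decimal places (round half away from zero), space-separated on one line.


BᵀP = [6.7500 -18.0000]
S = R + BᵀPB = [3/2] + [38.2500] = [39.7500]
BᵀPA = [58.5000 -45.0000]
K = S⁻¹·BᵀPA = [1.4717 -1.1321]
A−BK = [-6.4151 -0.6038; -2.5283 -0.1321]
AᵀP(A−BK) = [14.9057 -1.7736; -1.7736 2.0566]
P' = Q + AᵀP(A−BK) = [17.4057 -2.7736; -2.7736 6.0566]
tr(P') = 23.4623

1.4717 -1.1321


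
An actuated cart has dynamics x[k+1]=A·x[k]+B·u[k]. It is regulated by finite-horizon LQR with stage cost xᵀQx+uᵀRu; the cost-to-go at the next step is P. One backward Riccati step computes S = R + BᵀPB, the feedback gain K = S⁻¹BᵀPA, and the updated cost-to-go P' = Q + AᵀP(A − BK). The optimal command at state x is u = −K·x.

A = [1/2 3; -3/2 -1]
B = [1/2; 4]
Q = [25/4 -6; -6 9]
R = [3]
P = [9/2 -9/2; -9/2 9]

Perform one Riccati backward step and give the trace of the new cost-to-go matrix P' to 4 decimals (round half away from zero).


43.1545

BᵀP = [-15.7500 33.7500]
S = R + BᵀPB = [3] + [127.1250] = [130.1250]
BᵀPA = [-58.5000 -81.0000]
K = S⁻¹·BᵀPA = [-0.4496 -0.6225]
A−BK = [0.7248 3.3112; 0.2983 1.4899]
AᵀP(A−BK) = [1.8253 6.3350; 6.3350 26.0793]
P' = Q + AᵀP(A−BK) = [8.0753 0.3350; 0.3350 35.0793]
tr(P') = 43.1545


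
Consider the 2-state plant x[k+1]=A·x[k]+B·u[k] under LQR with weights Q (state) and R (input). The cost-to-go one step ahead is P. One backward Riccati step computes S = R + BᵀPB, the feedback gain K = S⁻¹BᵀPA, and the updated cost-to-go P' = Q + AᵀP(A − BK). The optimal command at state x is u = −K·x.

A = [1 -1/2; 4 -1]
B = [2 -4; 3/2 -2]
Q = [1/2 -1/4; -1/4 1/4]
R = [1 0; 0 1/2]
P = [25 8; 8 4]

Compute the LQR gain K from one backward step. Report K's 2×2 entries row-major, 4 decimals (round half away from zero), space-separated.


BᵀP = [62.0000 22.0000; -116.0000 -40.0000]
S = R + BᵀPB = [1 0; 0 1/2] + [157.0000 -292.0000; -292.0000 544.0000] = [158.0000 -292.0000; -292.0000 544.5000]
BᵀPA = [150.0000 -53.0000; -276.0000 98.0000]
K = S⁻¹·BᵀPA = [1.4120 -0.3162; 0.2503 0.0104]
A−BK = [-0.8227 0.1741; 2.3827 -0.5049]
AᵀP(A−BK) = [10.2907 -2.1962; -2.1962 0.4710]
P' = Q + AᵀP(A−BK) = [10.7907 -2.4462; -2.4462 0.7210]
tr(P') = 11.5117

1.4120 -0.3162 0.2503 0.0104


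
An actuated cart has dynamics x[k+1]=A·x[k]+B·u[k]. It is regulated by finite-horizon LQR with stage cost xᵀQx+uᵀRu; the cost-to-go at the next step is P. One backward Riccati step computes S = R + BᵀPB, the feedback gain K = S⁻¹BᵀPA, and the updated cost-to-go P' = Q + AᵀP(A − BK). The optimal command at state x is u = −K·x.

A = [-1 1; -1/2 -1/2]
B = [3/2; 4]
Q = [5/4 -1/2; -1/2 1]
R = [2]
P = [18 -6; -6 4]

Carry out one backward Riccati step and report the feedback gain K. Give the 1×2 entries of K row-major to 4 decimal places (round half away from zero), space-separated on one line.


BᵀP = [3.0000 7.0000]
S = R + BᵀPB = [2] + [32.5000] = [34.5000]
BᵀPA = [-6.5000 -0.5000]
K = S⁻¹·BᵀPA = [-0.1884 -0.0145]
A−BK = [-0.7174 1.0217; 0.2536 -0.4420]
AᵀP(A−BK) = [11.7754 -17.0942; -17.0942 24.9928]
P' = Q + AᵀP(A−BK) = [13.0254 -17.5942; -17.5942 25.9928]
tr(P') = 39.0181

-0.1884 -0.0145


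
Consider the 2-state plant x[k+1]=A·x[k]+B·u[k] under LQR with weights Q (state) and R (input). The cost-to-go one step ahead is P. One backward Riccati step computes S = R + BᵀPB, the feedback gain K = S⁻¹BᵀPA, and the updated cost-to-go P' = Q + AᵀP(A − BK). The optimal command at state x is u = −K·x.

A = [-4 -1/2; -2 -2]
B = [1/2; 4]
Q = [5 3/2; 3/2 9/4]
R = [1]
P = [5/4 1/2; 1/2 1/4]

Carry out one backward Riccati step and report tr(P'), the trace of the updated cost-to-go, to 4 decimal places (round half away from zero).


BᵀP = [2.6250 1.2500]
S = R + BᵀPB = [1] + [6.3125] = [7.3125]
BᵀPA = [-13.0000 -3.8125]
K = S⁻¹·BᵀPA = [-1.7778 -0.5214]
A−BK = [-3.1111 -0.2393; 5.1111 0.0855]
AᵀP(A−BK) = [5.8889 1.2222; 1.2222 0.3248]
P' = Q + AᵀP(A−BK) = [10.8889 2.7222; 2.7222 2.5748]
tr(P') = 13.4637

13.4637


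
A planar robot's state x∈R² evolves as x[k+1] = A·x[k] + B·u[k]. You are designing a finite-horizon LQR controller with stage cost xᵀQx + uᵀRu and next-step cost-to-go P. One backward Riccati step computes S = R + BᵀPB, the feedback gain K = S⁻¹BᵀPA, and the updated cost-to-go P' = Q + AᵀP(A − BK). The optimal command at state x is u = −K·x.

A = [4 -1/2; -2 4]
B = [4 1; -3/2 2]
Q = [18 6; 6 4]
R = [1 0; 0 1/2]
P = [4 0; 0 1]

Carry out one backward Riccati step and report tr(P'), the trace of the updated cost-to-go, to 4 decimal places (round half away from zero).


BᵀP = [16.0000 -1.5000; 4.0000 2.0000]
S = R + BᵀPB = [1 0; 0 1/2] + [66.2500 13.0000; 13.0000 8.0000] = [67.2500 13.0000; 13.0000 8.5000]
BᵀPA = [67.0000 -14.0000; 12.0000 6.0000]
K = S⁻¹·BᵀPA = [1.0270 -0.4893; -0.1590 1.4542]
A−BK = [0.0509 0.0029; -0.1416 0.3577]
AᵀP(A−BK) = [1.0978 -0.6681; -0.6681 1.4247]
P' = Q + AᵀP(A−BK) = [19.0978 5.3319; 5.3319 5.4247]
tr(P') = 24.5225

24.5225


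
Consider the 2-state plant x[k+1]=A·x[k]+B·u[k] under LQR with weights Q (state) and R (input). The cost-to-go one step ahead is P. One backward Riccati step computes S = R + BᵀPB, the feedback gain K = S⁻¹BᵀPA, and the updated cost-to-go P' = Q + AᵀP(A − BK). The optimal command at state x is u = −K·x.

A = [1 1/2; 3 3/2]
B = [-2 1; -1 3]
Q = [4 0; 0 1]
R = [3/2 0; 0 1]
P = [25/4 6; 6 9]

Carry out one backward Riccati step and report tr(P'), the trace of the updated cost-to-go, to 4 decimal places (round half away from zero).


BᵀP = [-18.5000 -21.0000; 24.2500 33.0000]
S = R + BᵀPB = [3/2 0; 0 1] + [58.0000 -81.5000; -81.5000 123.2500] = [59.5000 -81.5000; -81.5000 124.2500]
BᵀPA = [-81.5000 -40.7500; 123.2500 61.6250]
K = S⁻¹·BᵀPA = [-0.1086 -0.0543; 0.9207 0.4604]
A−BK = [-0.1379 -0.0689; 0.1292 0.0646]
AᵀP(A−BK) = [0.9207 0.4604; 0.4604 0.2302]
P' = Q + AᵀP(A−BK) = [4.9207 0.4604; 0.4604 1.2302]
tr(P') = 6.1509

6.1509


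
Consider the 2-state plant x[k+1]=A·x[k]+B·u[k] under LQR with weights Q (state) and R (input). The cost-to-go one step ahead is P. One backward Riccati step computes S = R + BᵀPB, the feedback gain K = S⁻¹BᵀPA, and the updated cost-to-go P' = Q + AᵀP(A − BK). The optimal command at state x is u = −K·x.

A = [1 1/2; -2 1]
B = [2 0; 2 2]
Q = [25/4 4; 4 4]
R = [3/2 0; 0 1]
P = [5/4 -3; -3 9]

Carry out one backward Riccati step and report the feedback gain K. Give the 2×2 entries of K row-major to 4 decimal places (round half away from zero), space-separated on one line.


BᵀP = [-3.5000 12.0000; -6.0000 18.0000]
S = R + BᵀPB = [3/2 0; 0 1] + [17.0000 24.0000; 24.0000 36.0000] = [18.5000 24.0000; 24.0000 37.0000]
BᵀPA = [-27.5000 10.2500; -42.0000 15.0000]
K = S⁻¹·BᵀPA = [-0.0876 0.1774; -1.0783 0.2903]
A−BK = [1.1751 0.1452; 0.3318 0.0645]
AᵀP(A−BK) = [1.5518 -0.3024; -0.3024 0.1391]
P' = Q + AᵀP(A−BK) = [7.8018 3.6976; 3.6976 4.1391]
tr(P') = 11.9410

-0.0876 0.1774 -1.0783 0.2903


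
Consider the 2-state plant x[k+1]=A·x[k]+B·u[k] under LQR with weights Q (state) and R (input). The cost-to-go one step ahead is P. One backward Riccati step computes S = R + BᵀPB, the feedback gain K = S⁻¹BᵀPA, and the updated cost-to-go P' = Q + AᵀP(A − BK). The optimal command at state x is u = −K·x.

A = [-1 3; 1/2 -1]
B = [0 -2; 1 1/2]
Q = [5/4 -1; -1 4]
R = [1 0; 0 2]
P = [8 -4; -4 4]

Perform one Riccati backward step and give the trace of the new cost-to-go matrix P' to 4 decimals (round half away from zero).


10.0674

BᵀP = [-4.0000 4.0000; -18.0000 10.0000]
S = R + BᵀPB = [1 0; 0 2] + [4.0000 10.0000; 10.0000 41.0000] = [5.0000 10.0000; 10.0000 43.0000]
BᵀPA = [6.0000 -16.0000; 23.0000 -64.0000]
K = S⁻¹·BᵀPA = [0.2435 -0.4174; 0.4783 -1.3913]
A−BK = [-0.0435 0.2174; 0.0174 0.1130]
AᵀP(A−BK) = [0.5391 -1.4957; -1.4957 4.2783]
P' = Q + AᵀP(A−BK) = [1.7891 -2.4957; -2.4957 8.2783]
tr(P') = 10.0674


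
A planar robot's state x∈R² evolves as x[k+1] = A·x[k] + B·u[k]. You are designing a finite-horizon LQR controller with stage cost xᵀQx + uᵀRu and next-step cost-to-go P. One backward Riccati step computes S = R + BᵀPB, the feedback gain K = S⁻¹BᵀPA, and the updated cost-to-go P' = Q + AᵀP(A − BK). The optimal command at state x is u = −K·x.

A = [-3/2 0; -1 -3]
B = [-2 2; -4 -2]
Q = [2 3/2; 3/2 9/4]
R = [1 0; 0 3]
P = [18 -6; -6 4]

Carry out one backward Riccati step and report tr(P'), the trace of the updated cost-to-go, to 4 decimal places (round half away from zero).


BᵀP = [-12.0000 -4.0000; 48.0000 -20.0000]
S = R + BᵀPB = [1 0; 0 3] + [40.0000 -16.0000; -16.0000 136.0000] = [41.0000 -16.0000; -16.0000 139.0000]
BᵀPA = [22.0000 12.0000; -52.0000 60.0000]
K = S⁻¹·BᵀPA = [0.4090 0.4828; -0.3270 0.4872]
A−BK = [-0.0280 -0.0088; -0.0182 -0.0942]
AᵀP(A−BK) = [0.4974 -0.2861; -0.2861 0.9723]
P' = Q + AᵀP(A−BK) = [2.4974 1.2139; 1.2139 3.2223]
tr(P') = 5.7197

5.7197


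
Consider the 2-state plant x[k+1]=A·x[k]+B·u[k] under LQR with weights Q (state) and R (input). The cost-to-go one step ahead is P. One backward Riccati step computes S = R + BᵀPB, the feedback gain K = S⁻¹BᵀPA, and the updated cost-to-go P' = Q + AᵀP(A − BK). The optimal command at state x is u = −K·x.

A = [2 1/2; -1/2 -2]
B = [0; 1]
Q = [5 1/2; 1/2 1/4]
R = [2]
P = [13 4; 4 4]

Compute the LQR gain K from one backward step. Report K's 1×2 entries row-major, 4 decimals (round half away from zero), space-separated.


1.0000 -1.0000

BᵀP = [4.0000 4.0000]
S = R + BᵀPB = [2] + [4.0000] = [6.0000]
BᵀPA = [6.0000 -6.0000]
K = S⁻¹·BᵀPA = [1.0000 -1.0000]
A−BK = [2.0000 0.5000; -1.5000 -1.0000]
AᵀP(A−BK) = [39.0000 6.0000; 6.0000 5.2500]
P' = Q + AᵀP(A−BK) = [44.0000 6.5000; 6.5000 5.5000]
tr(P') = 49.5000


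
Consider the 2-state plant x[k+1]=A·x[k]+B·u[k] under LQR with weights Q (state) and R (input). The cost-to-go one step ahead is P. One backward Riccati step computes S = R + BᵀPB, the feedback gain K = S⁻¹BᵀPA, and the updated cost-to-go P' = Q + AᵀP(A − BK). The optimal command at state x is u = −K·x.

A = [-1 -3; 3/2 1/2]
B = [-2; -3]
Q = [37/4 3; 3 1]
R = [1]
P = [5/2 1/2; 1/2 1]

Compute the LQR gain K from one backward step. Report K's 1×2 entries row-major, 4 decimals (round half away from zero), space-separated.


BᵀP = [-6.5000 -4.0000]
S = R + BᵀPB = [1] + [25.0000] = [26.0000]
BᵀPA = [0.5000 17.5000]
K = S⁻¹·BᵀPA = [0.0192 0.6731]
A−BK = [-0.9615 -1.6538; 1.5577 2.5192]
AᵀP(A−BK) = [3.2404 5.4135; 5.4135 9.4712]
P' = Q + AᵀP(A−BK) = [12.4904 8.4135; 8.4135 10.4712]
tr(P') = 22.9615

0.0192 0.6731


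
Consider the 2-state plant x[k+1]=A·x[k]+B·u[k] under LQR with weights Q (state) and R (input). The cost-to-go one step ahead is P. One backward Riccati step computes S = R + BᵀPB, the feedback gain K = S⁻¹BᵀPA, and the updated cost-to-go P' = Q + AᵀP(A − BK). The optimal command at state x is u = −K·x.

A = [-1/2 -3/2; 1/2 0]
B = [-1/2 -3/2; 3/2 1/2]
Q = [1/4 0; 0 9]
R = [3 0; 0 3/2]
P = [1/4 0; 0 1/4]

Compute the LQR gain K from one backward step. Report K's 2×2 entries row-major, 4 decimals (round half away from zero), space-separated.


0.0579 0.0248 0.1074 0.2603

BᵀP = [-0.1250 0.3750; -0.3750 0.1250]
S = R + BᵀPB = [3 0; 0 3/2] + [0.6250 0.3750; 0.3750 0.6250] = [3.6250 0.3750; 0.3750 2.1250]
BᵀPA = [0.2500 0.1875; 0.2500 0.5625]
K = S⁻¹·BᵀPA = [0.0579 0.0248; 0.1074 0.2603]
A−BK = [-0.3099 -1.0971; 0.3595 -0.1674]
AᵀP(A−BK) = [0.0837 0.1162; 0.1162 0.4114]
P' = Q + AᵀP(A−BK) = [0.3337 0.1162; 0.1162 9.4114]
tr(P') = 9.7451


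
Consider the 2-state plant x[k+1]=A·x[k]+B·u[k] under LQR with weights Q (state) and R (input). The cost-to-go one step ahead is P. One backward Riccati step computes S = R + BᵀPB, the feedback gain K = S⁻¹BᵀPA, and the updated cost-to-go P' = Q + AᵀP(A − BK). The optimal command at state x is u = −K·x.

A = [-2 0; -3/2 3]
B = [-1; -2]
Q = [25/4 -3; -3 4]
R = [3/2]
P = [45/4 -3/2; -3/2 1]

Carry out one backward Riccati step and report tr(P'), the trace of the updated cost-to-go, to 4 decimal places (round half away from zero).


29.6105

BᵀP = [-8.2500 -0.5000]
S = R + BᵀPB = [3/2] + [9.2500] = [10.7500]
BᵀPA = [17.2500 -1.5000]
K = S⁻¹·BᵀPA = [1.6047 -0.1395]
A−BK = [-0.3953 -0.1395; 1.7093 2.7209]
AᵀP(A−BK) = [10.5698 6.9070; 6.9070 8.7907]
P' = Q + AᵀP(A−BK) = [16.8198 3.9070; 3.9070 12.7907]
tr(P') = 29.6105


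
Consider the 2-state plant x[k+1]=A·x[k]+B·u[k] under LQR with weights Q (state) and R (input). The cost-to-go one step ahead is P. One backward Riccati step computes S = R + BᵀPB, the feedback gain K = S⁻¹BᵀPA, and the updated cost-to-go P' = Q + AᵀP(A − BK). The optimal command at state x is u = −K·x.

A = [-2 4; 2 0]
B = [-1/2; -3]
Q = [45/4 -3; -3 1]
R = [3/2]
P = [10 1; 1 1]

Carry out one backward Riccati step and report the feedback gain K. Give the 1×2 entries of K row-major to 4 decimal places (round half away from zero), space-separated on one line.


BᵀP = [-8.0000 -3.5000]
S = R + BᵀPB = [3/2] + [14.5000] = [16.0000]
BᵀPA = [9.0000 -32.0000]
K = S⁻¹·BᵀPA = [0.5625 -2.0000]
A−BK = [-1.7188 3.0000; 3.6875 -6.0000]
AᵀP(A−BK) = [30.9375 -54.0000; -54.0000 96.0000]
P' = Q + AᵀP(A−BK) = [42.1875 -57.0000; -57.0000 97.0000]
tr(P') = 139.1875

0.5625 -2.0000


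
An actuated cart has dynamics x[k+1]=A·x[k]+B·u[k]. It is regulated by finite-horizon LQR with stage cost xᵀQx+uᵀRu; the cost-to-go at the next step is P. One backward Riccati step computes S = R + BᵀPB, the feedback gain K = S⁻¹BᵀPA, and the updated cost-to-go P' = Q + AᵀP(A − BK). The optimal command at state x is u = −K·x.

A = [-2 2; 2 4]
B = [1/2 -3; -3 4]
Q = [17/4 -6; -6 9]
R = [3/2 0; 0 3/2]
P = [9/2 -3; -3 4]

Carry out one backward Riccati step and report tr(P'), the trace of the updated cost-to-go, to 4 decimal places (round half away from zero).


22.0799

BᵀP = [11.2500 -13.5000; -25.5000 25.0000]
S = R + BᵀPB = [3/2 0; 0 3/2] + [46.1250 -87.7500; -87.7500 176.5000] = [47.6250 -87.7500; -87.7500 178.0000]
BᵀPA = [-49.5000 -31.5000; 101.0000 49.0000]
K = S⁻¹·BᵀPA = [0.0666 -1.6820; 0.6002 -0.5539]
A−BK = [-0.2326 1.1793; -0.2012 1.1696]
AᵀP(A−BK) = [0.6717 -1.3144; -1.3144 8.1583]
P' = Q + AᵀP(A−BK) = [4.9217 -7.3144; -7.3144 17.1583]
tr(P') = 22.0799


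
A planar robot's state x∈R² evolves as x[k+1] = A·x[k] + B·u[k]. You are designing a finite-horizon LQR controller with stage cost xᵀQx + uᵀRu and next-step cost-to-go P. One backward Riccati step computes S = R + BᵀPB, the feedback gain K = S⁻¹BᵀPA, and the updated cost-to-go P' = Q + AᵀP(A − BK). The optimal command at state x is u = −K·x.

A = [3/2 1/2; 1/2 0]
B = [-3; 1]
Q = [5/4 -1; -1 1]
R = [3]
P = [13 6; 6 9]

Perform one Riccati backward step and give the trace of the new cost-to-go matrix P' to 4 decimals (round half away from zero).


BᵀP = [-33.0000 -9.0000]
S = R + BᵀPB = [3] + [90.0000] = [93.0000]
BᵀPA = [-54.0000 -16.5000]
K = S⁻¹·BᵀPA = [-0.5806 -0.1774]
A−BK = [-0.2419 -0.0323; 1.0806 0.1774]
AᵀP(A−BK) = [9.1452 1.6694; 1.6694 0.3226]
P' = Q + AᵀP(A−BK) = [10.3952 0.6694; 0.6694 1.3226]
tr(P') = 11.7177

11.7177


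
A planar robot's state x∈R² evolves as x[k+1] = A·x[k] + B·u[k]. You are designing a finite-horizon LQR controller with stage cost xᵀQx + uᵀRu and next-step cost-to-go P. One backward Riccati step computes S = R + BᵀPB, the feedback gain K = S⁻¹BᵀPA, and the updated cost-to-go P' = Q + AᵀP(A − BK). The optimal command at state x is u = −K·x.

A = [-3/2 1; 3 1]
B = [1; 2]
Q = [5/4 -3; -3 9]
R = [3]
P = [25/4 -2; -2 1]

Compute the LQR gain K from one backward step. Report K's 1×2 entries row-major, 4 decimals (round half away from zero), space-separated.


-0.6429 0.4286

BᵀP = [2.2500 0.0000]
S = R + BᵀPB = [3] + [2.2500] = [5.2500]
BᵀPA = [-3.3750 2.2500]
K = S⁻¹·BᵀPA = [-0.6429 0.4286]
A−BK = [-0.8571 0.5714; 4.2857 0.1429]
AᵀP(A−BK) = [38.8929 -7.9286; -7.9286 2.2857]
P' = Q + AᵀP(A−BK) = [40.1429 -10.9286; -10.9286 11.2857]
tr(P') = 51.4286


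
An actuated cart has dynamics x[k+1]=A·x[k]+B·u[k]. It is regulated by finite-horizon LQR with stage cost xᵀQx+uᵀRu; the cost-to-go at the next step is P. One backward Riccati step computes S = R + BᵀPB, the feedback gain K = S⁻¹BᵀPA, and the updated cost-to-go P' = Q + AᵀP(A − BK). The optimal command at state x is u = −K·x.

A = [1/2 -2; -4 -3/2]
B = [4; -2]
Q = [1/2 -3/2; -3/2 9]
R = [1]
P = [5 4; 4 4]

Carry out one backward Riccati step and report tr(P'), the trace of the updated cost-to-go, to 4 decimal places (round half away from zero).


BᵀP = [12.0000 8.0000]
S = R + BᵀPB = [1] + [32.0000] = [33.0000]
BᵀPA = [-26.0000 -36.0000]
K = S⁻¹·BᵀPA = [-0.7879 -1.0909]
A−BK = [3.6515 2.3636; -5.5758 -3.6818]
AᵀP(A−BK) = [28.7652 19.6364; 19.6364 13.7273]
P' = Q + AᵀP(A−BK) = [29.2652 18.1364; 18.1364 22.7273]
tr(P') = 51.9924

51.9924


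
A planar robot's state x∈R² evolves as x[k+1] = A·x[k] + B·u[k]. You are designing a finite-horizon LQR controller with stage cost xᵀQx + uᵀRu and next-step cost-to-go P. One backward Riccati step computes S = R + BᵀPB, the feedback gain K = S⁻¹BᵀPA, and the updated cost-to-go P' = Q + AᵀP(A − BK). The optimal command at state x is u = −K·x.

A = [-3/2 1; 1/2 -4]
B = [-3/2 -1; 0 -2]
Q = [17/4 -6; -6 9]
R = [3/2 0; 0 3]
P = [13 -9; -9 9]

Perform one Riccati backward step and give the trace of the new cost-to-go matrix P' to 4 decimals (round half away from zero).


31.1209

BᵀP = [-19.5000 13.5000; 5.0000 -9.0000]
S = R + BᵀPB = [3/2 0; 0 3] + [29.2500 -7.5000; -7.5000 13.0000] = [30.7500 -7.5000; -7.5000 16.0000]
BᵀPA = [36.0000 -73.5000; -12.0000 41.0000]
K = S⁻¹·BᵀPA = [1.1153 -1.9931; -0.2272 1.6282]
A−BK = [-0.0542 -0.3614; 0.0456 -0.7435]
AᵀP(A−BK) = [2.1222 -4.7091; -4.7091 15.7487]
P' = Q + AᵀP(A−BK) = [6.3722 -10.7091; -10.7091 24.7487]
tr(P') = 31.1209


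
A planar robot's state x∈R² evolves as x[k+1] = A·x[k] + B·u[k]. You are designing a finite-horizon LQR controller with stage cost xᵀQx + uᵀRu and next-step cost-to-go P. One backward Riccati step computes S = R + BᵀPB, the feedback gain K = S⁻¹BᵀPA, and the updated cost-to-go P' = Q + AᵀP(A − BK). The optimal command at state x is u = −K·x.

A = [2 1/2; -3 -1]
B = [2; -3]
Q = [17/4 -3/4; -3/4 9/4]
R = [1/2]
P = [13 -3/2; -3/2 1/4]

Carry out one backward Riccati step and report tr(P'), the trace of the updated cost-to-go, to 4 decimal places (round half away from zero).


7.0344

BᵀP = [30.5000 -3.7500]
S = R + BᵀPB = [1/2] + [72.2500] = [72.7500]
BᵀPA = [72.2500 19.0000]
K = S⁻¹·BᵀPA = [0.9931 0.2612]
A−BK = [0.0137 -0.0223; -0.0206 -0.2165]
AᵀP(A−BK) = [0.4966 0.1306; 0.1306 0.0378]
P' = Q + AᵀP(A−BK) = [4.7466 -0.6194; -0.6194 2.2878]
tr(P') = 7.0344


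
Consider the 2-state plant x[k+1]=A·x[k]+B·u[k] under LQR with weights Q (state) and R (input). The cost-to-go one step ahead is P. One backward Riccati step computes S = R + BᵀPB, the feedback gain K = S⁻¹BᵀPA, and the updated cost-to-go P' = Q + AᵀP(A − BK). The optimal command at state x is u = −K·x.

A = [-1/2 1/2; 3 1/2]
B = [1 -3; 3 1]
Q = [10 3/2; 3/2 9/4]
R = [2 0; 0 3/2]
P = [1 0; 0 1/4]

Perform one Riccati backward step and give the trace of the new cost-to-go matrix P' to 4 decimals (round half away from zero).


13.3114

BᵀP = [1.0000 0.7500; -3.0000 0.2500]
S = R + BᵀPB = [2 0; 0 3/2] + [3.2500 -2.2500; -2.2500 9.2500] = [5.2500 -2.2500; -2.2500 10.7500]
BᵀPA = [1.7500 0.8750; 2.2500 -1.3750]
K = S⁻¹·BᵀPA = [0.4647 0.1229; 0.3066 -0.1022]
A−BK = [-0.0450 0.0706; 1.2993 0.2336]
AᵀP(A−BK) = [0.9970 0.1399; 0.1399 0.0645]
P' = Q + AᵀP(A−BK) = [10.9970 1.6399; 1.6399 2.3145]
tr(P') = 13.3114
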